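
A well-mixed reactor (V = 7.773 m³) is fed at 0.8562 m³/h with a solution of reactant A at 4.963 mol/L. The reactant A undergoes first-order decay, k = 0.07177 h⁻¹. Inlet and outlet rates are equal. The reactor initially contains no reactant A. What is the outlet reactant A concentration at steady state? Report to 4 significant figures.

3.005 mol/L

Species balance: V dC/dt = Q C_in − Q C − k V C.
Steady state (dC/dt = 0): C_ss = Q C_in/(Q + kV) = C_in/(1 + kV/Q).
C_ss = 0.8562·4.963/(0.8562 + 0.07177·7.773) = 4.24932/1.41407 = 3.00503 mol/L.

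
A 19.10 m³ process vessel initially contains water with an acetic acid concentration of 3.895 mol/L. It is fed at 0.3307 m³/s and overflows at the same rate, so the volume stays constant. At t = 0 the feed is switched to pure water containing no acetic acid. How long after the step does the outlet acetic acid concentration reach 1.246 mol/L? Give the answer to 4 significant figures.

Accumulation = in − out for the solute gives V dC/dt = Q(C_in − C), so τ = V/Q = 57.7563 s.
C(t) = C_in + (C₀ − C_in) e^(−t/τ). Set C = 1.246 and solve for t:
e^(−t/τ) = (C − C_in)/(C₀ − C_in) = (1.246 − 0)/(3.895 − 0) = 0.319897
t = −τ ln(…) = 57.7563 × 1.13976 = 65.8280 s.

65.83 s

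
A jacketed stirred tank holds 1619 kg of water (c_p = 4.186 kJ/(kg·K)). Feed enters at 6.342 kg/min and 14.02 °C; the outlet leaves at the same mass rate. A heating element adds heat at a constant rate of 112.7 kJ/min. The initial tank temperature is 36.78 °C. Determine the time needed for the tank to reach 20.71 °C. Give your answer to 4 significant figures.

516.8 min

M c_p dT/dt = ṁ c_p (T_in − T) + Q̇.
τ = M/ṁ = 255.282 min; T_ss = T_in + Q̇/(ṁ c_p) = 18.2652 °C.
T(t) = T_ss + (T₀ − T_ss) e^(−t/τ). Set T = 20.71:
e^(−t/τ) = (20.71 − 18.2652)/(36.78 − 18.2652) = 0.132046
t = −255.282 · ln(0.132046) = 516.847 min.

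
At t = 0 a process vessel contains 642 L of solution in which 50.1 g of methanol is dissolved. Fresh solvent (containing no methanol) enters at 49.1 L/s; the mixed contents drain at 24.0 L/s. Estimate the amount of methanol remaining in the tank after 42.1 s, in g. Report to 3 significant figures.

19.8 g

Total volume: dV/dt = Q_in − Q_out = 25.100 L/s, so V(t) = 642 + 25.100 t and V(42.1) = 1698.7 L.
Species balance (pure solvent in): dm/dt = −Q_out · m/V(t).
Separate: dm/m = −Q_out dt/V(t) ⇒ ln(m/m₀) = −(Q_out/(Q_in−Q_out)) ln(V/V₀).
m = m₀ (V₀/V)^(Q_out/(Q_in−Q_out)) = 50.1 × (642/1698.7)^(0.95618) = 19.759 g.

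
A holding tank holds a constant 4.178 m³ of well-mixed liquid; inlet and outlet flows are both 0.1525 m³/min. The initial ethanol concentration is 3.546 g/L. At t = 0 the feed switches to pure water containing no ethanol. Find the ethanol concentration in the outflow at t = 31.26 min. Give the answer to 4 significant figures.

1.133 g/L

Mass balance on the solute (V constant): V dC/dt = Q(C_in − C).
Rewrite as dC/dt + C/τ = C_in/τ, τ = V/Q = 27.3967 min.
This is linear first-order; C(t) = C_in + (C₀ − C_in) e^(−t/τ).
C(31.26) = 0 + (3.546 − 0)·e^(−31.26/27.3967) = 0 + (3.54600)·0.319495 = 1.13293 g/L.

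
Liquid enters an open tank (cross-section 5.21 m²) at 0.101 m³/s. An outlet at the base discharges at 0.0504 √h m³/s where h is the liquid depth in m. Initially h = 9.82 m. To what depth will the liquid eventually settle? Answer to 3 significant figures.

4.02 m

Level balance: A dh/dt = 0.101 − 0.0504 √h. Setting dh/dt = 0:
Q_in = 0.0504 √h_ss ⇒ √h_ss = 0.101/0.0504 = 2.0040.
h_ss = 2.0040² = 4.0159 m. (Since h₀ = 9.82 m > h_ss, the level will fall toward this value.)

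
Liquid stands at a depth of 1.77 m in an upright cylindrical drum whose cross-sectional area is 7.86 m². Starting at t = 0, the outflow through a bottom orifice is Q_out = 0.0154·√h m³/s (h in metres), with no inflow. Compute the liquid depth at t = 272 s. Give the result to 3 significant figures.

1.13 m

With no inflow, A dh/dt = −0.0154 √h.
Separate and integrate: 2(√h − √h₀) = −(0.0154/A) t.
√h = √1.77 − 0.0154·272/(2·7.86) = 1.3304 − 0.26646 = 1.0640.
h = 1.0640² = 1.1320 m.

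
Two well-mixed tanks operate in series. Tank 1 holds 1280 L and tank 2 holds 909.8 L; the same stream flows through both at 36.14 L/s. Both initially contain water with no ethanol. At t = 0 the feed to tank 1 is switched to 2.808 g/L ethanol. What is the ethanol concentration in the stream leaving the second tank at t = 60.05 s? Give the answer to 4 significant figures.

Time constants: τᵢ = Vᵢ/Q for each well-mixed tank.
τ₁ = 1280/36.14 = 35.4178 s; τ₂ = 909.8/36.14 = 25.1743 s.
Tank 1: C₁ = C_in(1 − e^(−t/τ₁)). Tank 2 (τ₁ ≠ τ₂): C₂ = C_in[1 − (τ₁ e^(−t/τ₁) − τ₂ e^(−t/τ₂))/(τ₁ − τ₂)].
At t = 60.05: e^(−t/τ₁) = 0.183512, e^(−t/τ₂) = 0.0920552.
C₂ = 2.808·[1 − (35.4178·0.183512 − 25.1743·0.0920552)/(10.2435)] = 2.808·0.591724 = 1.66156 g/L.

1.662 g/L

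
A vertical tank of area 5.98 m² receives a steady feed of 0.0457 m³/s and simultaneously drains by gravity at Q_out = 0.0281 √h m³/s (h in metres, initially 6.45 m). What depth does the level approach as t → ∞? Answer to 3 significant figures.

2.64 m

A dh/dt = Q_in − 0.0281 √h. Steady state requires inflow = outflow:
Q_in = 0.0281 √h_ss ⇒ √h_ss = 0.0457/0.0281 = 1.6263.
h_ss = 1.6263² = 2.6450 m. (Since h₀ = 6.45 m > h_ss, the level will fall toward this value.)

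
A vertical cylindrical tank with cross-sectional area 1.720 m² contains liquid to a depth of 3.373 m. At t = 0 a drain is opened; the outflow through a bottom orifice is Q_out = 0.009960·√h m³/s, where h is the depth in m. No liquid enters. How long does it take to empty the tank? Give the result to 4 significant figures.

634.3 s

With no inflow, A dh/dt = −0.009960 √h.
∫ h^(−1/2) dh = −(0.009960/A) ∫ dt, giving 2√h = 2√h₀ − (0.009960/A) t.
Set h = 0: 2√h₀ = (0.009960/A) t_empty ⇒ t_empty = 2A√h₀/0.009960.
t_empty = 2·1.720·√3.373/0.009960 = 3.44000·1.83657/0.009960 = 634.318 s.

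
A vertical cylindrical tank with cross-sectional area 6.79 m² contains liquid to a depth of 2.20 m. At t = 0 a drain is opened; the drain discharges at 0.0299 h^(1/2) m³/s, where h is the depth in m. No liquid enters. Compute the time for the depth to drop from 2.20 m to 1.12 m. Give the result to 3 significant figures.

193 s

With no inflow, A dh/dt = −0.0299 √h.
Separate and integrate: 2(√h − √h₀) = −(0.0299/A) t.
t = 2A(√h₀ − √h)/0.0299 = 2·6.79·(√2.20 − √1.12)/0.0299
  = 13.580 × (1.4832 − 1.0583) / 0.0299 = 193.00 s.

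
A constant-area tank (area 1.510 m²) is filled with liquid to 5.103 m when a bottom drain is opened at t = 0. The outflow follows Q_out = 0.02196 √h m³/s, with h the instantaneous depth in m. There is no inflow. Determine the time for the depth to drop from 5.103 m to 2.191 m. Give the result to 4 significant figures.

Accumulation of liquid (constant cross-section A): A dh/dt = −0.02196 √h.
Separate and integrate: 2(√h − √h₀) = −(0.02196/A) t.
t = 2A(√h₀ − √h)/0.02196 = 2·1.510·(√5.103 − √2.191)/0.02196
  = 3.02000 × (2.25898 − 1.48020) / 0.02196 = 107.100 s.

107.1 s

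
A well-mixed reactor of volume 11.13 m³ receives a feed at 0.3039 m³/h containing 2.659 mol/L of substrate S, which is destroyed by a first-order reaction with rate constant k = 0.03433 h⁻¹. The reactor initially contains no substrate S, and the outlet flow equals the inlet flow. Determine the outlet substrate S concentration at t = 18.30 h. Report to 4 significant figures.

0.7966 mol/L

Species balance: V dC/dt = Q C_in − Q C − k V C.
This is linear with rate a = Q/V + k = 0.0616346 h⁻¹.
C_ss = Q C_in/(Q + kV) = 1.17796 mol/L; C(t) = C_ss + (C₀ − C_ss) e^(−a t).
C(18.30) = 1.17796 + (-1.17796)·e^(−0.0616346·18.30) = 1.17796 + (-1.17796)·0.323708 = 0.796643 mol/L.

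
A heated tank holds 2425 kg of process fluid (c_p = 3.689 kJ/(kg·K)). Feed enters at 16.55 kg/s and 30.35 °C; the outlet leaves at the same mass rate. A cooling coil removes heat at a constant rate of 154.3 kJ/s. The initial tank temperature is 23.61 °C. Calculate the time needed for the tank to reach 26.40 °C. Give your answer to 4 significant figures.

M c_p dT/dt = ṁ c_p (T_in − T) − Q̇.
τ = M/ṁ = 146.526 s; T_ss = T_in − Q̇/(ṁ c_p) = 27.8227 °C.
T(t) = T_ss + (T₀ − T_ss) e^(−t/τ). Set T = 26.40:
e^(−t/τ) = (26.40 − 27.8227)/(23.61 − 27.8227) = 0.337715
t = −146.526 · ln(0.337715) = 159.062 s.

159.1 s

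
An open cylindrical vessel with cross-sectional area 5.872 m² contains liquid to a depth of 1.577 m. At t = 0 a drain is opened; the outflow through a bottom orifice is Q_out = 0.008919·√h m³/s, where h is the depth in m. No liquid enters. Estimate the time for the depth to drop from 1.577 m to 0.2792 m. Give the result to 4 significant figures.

Unsteady balance on liquid volume: A dh/dt = −0.008919 √h.
This is separable: 2 d(√h)/dt = −0.008919/A, so √h = √h₀ − (0.008919/(2A)) t.
t = 2A(√h₀ − √h)/0.008919 = 2·5.872·(√1.577 − √0.2792)/0.008919
  = 11.7440 × (1.25579 − 0.528394) / 0.008919 = 957.787 s.

957.8 s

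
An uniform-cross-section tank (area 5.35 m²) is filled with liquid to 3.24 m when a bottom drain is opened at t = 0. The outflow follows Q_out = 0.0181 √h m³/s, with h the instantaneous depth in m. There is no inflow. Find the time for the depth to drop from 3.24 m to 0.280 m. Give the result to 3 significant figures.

751 s

Mass balance (ρ constant): A dh/dt = −0.0181 √h.
∫ h^(−1/2) dh = −(0.0181/A) ∫ dt, giving 2√h = 2√h₀ − (0.0181/A) t.
t = 2A(√h₀ − √h)/0.0181 = 2·5.35·(√3.24 − √0.280)/0.0181
  = 10.700 × (1.8000 − 0.52915) / 0.0181 = 751.28 s.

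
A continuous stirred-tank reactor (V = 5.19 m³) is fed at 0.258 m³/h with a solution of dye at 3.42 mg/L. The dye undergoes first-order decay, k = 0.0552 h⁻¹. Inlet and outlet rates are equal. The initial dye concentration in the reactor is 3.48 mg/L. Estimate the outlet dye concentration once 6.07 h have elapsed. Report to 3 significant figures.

2.60 mg/L

Species balance: V dC/dt = Q C_in − Q C − k V C.
This is linear with rate a = Q/V + k = 0.10491 h⁻¹.
C_ss = Q C_in/(Q + kV) = 1.6205 mg/L; C(t) = C_ss + (C₀ − C_ss) e^(−a t).
C(6.07) = 1.6205 + (1.8595)·e^(−0.10491·6.07) = 1.6205 + (1.8595)·0.52898 = 2.6041 mg/L.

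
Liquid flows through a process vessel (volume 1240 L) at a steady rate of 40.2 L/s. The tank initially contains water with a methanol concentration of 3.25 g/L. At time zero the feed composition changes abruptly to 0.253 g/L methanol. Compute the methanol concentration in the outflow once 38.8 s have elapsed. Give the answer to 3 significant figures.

Accumulation = in − out for the solute gives V dC/dt = Q(C_in − C).
Rewrite as dC/dt + C/τ = C_in/τ, τ = V/Q = 30.846 s.
Integrating: C(t) = C_in + (C₀ − C_in) e^(−t/τ).
C(38.8) = 0.253 + (3.25 − 0.253)·e^(−38.8/30.846) = 0.253 + (2.9970)·0.28426 = 1.1049 g/L.

1.10 g/L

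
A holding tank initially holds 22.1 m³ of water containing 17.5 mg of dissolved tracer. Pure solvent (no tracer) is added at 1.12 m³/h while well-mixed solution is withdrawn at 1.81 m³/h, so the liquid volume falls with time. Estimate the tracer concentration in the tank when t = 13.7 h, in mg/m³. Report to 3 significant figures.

0.320 mg/m³

Let m(t) be the amount of tracer. Volume: V(t) = V₀ + (Q_in − Q_out) t = 22.1 − 0.69000 t; V(13.7) = 12.647 m³.
Species balance (pure solvent in): dm/dt = −Q_out · m/V(t).
dm/m = −Q_out dt/(V₀ − 0.69000 t); integrating gives ln(m/m₀) = −(Q_out/(Q_in−Q_out)) ln(V/V₀).
m = m₀ (V₀/V)^(Q_out/(Q_in−Q_out)) = 17.5 × (22.1/12.647)^(-2.6232) = 4.0473 mg.
C = m/V = 4.0473/12.647 = 0.32002 mg/m³.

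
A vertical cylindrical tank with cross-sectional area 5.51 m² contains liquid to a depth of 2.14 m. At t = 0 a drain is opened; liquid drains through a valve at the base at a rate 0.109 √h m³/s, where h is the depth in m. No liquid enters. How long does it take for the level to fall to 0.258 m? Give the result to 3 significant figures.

96.5 s

A dh/dt = −Q_out = −0.109 √h.
∫ h^(−1/2) dh = −(0.109/A) ∫ dt, giving 2√h = 2√h₀ − (0.109/A) t.
t = 2A(√h₀ − √h)/0.109 = 2·5.51·(√2.14 − √0.258)/0.109
  = 11.020 × (1.4629 − 0.50794) / 0.109 = 96.545 s.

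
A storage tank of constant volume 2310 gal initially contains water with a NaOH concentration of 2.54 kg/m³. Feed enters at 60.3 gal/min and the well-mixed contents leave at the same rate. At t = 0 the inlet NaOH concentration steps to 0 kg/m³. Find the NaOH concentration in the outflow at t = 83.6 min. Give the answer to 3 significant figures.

Unsteady species balance (constant V, well mixed): V dC/dt = Q(C_in − C).
Rewrite as dC/dt + C/τ = C_in/τ, τ = V/Q = 38.308 min.
Solution: C(t) = C_in + (C₀ − C_in) e^(−t/τ).
C(83.6) = 0 + (2.54 − 0)·e^(−83.6/38.308) = 0 + (2.5400)·0.11278 = 0.28647 kg/m³.

0.286 kg/m³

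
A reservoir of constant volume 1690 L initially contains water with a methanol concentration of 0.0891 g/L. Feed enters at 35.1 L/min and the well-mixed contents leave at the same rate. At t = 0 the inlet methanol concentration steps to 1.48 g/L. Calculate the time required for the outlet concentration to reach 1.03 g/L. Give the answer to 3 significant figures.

Species balance: V dC/dt = Q(C_in − C) ⇒ τ = V/Q = 48.148 min.
C(t) = C_in + (C₀ − C_in) e^(−t/τ). Set C = 1.03 and solve for t:
e^(−t/τ) = (C − C_in)/(C₀ − C_in) = (1.03 − 1.48)/(0.0891 − 1.48) = 0.32353
t = −τ ln(…) = 48.148 × 1.1285 = 54.333 min.

54.3 min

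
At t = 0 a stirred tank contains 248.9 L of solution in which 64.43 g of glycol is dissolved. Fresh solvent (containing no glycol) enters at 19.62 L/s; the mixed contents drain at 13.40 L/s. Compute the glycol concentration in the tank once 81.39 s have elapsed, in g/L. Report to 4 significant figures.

Total volume: dV/dt = Q_in − Q_out = 6.22000 L/s, so V(t) = 248.9 + 6.22000 t and V(81.39) = 755.146 L.
Solute balance: dm/dt = 0 − Q_out C = −Q_out m/V(t).
Separate: dm/m = −Q_out dt/V(t) ⇒ ln(m/m₀) = −(Q_out/(Q_in−Q_out)) ln(V/V₀).
m = m₀ (V₀/V)^(Q_out/(Q_in−Q_out)) = 64.43 × (248.9/755.146)^(2.15434) = 5.89771 g.
C = m/V = 5.89771/755.146 = 0.00781002 g/L.

0.007810 g/L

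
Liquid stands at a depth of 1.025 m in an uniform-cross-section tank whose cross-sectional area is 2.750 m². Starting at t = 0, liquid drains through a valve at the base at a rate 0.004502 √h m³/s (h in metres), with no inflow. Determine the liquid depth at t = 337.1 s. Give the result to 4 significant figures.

A dh/dt = −Q_out = −0.004502 √h.
This is separable: 2 d(√h)/dt = −0.004502/A, so √h = √h₀ − (0.004502/(2A)) t.
√h = √1.025 − 0.004502·337.1/(2·2.750) = 1.01242 − 0.275932 = 0.736491.
h = 0.736491² = 0.542419 m.

0.5424 m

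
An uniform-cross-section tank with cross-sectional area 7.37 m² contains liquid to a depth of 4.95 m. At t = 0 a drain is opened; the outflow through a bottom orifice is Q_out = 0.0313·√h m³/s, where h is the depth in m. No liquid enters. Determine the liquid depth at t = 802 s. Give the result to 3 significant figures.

0.272 m

With no inflow, A dh/dt = −0.0313 √h.
This is separable: 2 d(√h)/dt = −0.0313/A, so √h = √h₀ − (0.0313/(2A)) t.
√h = √4.95 − 0.0313·802/(2·7.37) = 2.2249 − 1.7030 = 0.52183.
h = 0.52183² = 0.27231 m.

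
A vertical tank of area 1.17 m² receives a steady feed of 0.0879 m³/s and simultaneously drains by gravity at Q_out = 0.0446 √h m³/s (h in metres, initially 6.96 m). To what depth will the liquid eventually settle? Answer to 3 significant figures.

3.88 m

Mass balance (ρ constant): A dh/dt = Q_in − 0.0446 √h. At steady state dh/dt = 0:
Q_in = 0.0446 √h_ss ⇒ √h_ss = 0.0879/0.0446 = 1.9709.
h_ss = 1.9709² = 3.8843 m. (Since h₀ = 6.96 m > h_ss, the level will fall toward this value.)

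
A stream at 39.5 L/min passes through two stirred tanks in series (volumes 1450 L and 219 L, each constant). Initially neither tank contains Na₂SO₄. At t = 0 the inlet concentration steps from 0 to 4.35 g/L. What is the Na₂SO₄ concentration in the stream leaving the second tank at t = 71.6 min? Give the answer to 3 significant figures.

Time constants: τᵢ = Vᵢ/Q for each well-mixed tank.
τ₁ = 1450/39.5 = 36.709 min; τ₂ = 219/39.5 = 5.5443 min.
Solving the cascade with C₁(0)=C₂(0)=0 gives C₂(t) = C_in[1 − (τ₁ e^(−t/τ₁) − τ₂ e^(−t/τ₂))/(τ₁ − τ₂)].
At t = 71.6: e^(−t/τ₁) = 0.14221, e^(−t/τ₂) = 2.4629e-06.
C₂ = 4.35·[1 − (36.709·0.14221 − 5.5443·2.4629e-06)/(31.165)] = 4.35·0.83250 = 3.6214 g/L.

3.62 g/L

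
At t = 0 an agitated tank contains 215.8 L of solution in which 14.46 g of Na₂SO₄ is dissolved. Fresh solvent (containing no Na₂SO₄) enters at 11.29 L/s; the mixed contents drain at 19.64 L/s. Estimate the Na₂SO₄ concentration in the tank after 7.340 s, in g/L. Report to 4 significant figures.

Total volume: dV/dt = Q_in − Q_out = -8.35000 L/s, so V(t) = 215.8 − 8.35000 t and V(7.340) = 154.511 L.
Species balance (pure solvent in): dm/dt = −Q_out · m/V(t).
dm/m = −Q_out dt/(V₀ − 8.35000 t); integrating gives ln(m/m₀) = −(Q_out/(Q_in−Q_out)) ln(V/V₀).
m = m₀ (V₀/V)^(Q_out/(Q_in−Q_out)) = 14.46 × (215.8/154.511)^(-2.35210) = 6.59019 g.
C = m/V = 6.59019/154.511 = 0.0426519 g/L.

0.04265 g/L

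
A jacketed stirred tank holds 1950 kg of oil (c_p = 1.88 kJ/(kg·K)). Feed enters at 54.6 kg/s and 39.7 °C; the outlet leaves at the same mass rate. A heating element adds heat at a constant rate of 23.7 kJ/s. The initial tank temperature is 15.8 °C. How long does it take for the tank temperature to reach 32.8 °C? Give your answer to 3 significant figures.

Energy balance: M c_p dT/dt = ṁ c_p (T_in − T) + 23.7.
τ = M/ṁ = 35.714 s; T_ss = T_in + Q̇/(ṁ c_p) = 39.931 °C.
T(t) = T_ss + (T₀ − T_ss) e^(−t/τ). Set T = 32.8:
e^(−t/τ) = (32.8 − 39.931)/(15.8 − 39.931) = 0.29551
t = −35.714 · ln(0.29551) = 43.538 s.

43.5 s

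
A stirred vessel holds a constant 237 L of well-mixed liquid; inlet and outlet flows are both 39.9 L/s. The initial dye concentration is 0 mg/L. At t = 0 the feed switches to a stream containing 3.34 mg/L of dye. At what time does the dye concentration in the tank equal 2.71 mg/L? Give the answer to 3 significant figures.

Species balance: V dC/dt = Q(C_in − C) ⇒ τ = V/Q = 5.9398 s.
C(t) = C_in + (C₀ − C_in) e^(−t/τ). Set C = 2.71 and solve for t:
e^(−t/τ) = (C − C_in)/(C₀ − C_in) = (2.71 − 3.34)/(0 − 3.34) = 0.18862
t = −τ ln(…) = 5.9398 × 1.6680 = 9.9077 s.

9.91 s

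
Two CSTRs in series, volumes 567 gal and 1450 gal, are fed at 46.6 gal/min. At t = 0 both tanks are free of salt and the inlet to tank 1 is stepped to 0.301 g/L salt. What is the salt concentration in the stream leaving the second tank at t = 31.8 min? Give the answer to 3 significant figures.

0.137 g/L

Each tank obeys Vᵢ dCᵢ/dt = Q(Cᵢ₋₁ − Cᵢ), so τᵢ = Vᵢ/Q.
τ₁ = 567/46.6 = 12.167 min; τ₂ = 1450/46.6 = 31.116 min.
Solving the cascade with C₁(0)=C₂(0)=0 gives C₂(t) = C_in[1 − (τ₁ e^(−t/τ₁) − τ₂ e^(−t/τ₂))/(τ₁ − τ₂)].
At t = 31.8: e^(−t/τ₁) = 0.073274, e^(−t/τ₂) = 0.35988.
C₂ = 0.301·[1 − (12.167·0.073274 − 31.116·0.35988)/(-18.948)] = 0.301·0.45608 = 0.13728 g/L.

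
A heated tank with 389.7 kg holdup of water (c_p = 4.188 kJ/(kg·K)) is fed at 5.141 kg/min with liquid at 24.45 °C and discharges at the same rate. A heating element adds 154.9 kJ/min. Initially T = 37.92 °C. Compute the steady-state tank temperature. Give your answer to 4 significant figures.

Heat balance on the well-mixed liquid: M c_p dT/dt = ṁ c_p (T_in − T) + 154.9.
At steady state dT/dt = 0 ⇒ T_ss = T_in + Q̇/(ṁ c_p) = 24.45 + 154.9/(5.141·4.188) = 31.6444 °C.

31.64 °C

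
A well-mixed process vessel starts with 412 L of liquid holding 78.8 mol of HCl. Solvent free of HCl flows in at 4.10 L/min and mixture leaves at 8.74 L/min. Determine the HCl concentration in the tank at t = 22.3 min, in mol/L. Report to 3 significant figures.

0.148 mol/L

Let m(t) be the amount of HCl. Volume: V(t) = V₀ + (Q_in − Q_out) t = 412 − 4.6400 t; V(22.3) = 308.53 L.
Solute balance: dm/dt = 0 − Q_out C = −Q_out m/V(t).
dm/m = −Q_out dt/(V₀ − 4.6400 t); integrating gives ln(m/m₀) = −(Q_out/(Q_in−Q_out)) ln(V/V₀).
m = m₀ (V₀/V)^(Q_out/(Q_in−Q_out)) = 78.8 × (412/308.53)^(-1.8836) = 45.702 mol.
C = m/V = 45.702/308.53 = 0.14813 mol/L.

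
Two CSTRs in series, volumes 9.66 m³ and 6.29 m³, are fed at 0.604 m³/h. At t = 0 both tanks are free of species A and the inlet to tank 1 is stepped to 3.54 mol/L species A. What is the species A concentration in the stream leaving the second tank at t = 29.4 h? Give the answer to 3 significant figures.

2.32 mol/L

Time constants: τᵢ = Vᵢ/Q for each well-mixed tank.
τ₁ = 9.66/0.604 = 15.993 h; τ₂ = 6.29/0.604 = 10.414 h.
Solving the cascade with C₁(0)=C₂(0)=0 gives C₂(t) = C_in[1 − (τ₁ e^(−t/τ₁) − τ₂ e^(−t/τ₂))/(τ₁ − τ₂)].
At t = 29.4: e^(−t/τ₁) = 0.15909, e^(−t/τ₂) = 0.059419.
C₂ = 3.54·[1 − (15.993·0.15909 − 10.414·0.059419)/(5.5795)] = 3.54·0.65487 = 2.3182 mol/L.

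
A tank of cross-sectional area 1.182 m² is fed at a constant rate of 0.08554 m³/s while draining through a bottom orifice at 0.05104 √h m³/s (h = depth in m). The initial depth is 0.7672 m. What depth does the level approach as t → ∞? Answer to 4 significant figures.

2.809 m

Volume balance on the tank: A dh/dt = Q_in − 0.05104 √h. At steady state dh/dt = 0:
Q_in = 0.05104 √h_ss ⇒ √h_ss = 0.08554/0.05104 = 1.67594.
h_ss = 1.67594² = 2.80878 m. (Since h₀ = 0.7672 m < h_ss, the level will rise toward this value.)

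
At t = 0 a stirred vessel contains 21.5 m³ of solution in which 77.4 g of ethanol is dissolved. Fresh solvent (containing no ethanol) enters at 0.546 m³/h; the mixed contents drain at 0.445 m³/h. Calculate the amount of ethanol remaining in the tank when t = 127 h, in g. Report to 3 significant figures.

Total volume: dV/dt = Q_in − Q_out = 0.10100 m³/h, so V(t) = 21.5 + 0.10100 t and V(127) = 34.327 m³.
No ethanol enters, so dm/dt = −Q_out · (m/V).
dm/m = −Q_out dt/(V₀ + 0.10100 t); integrating gives ln(m/m₀) = −(Q_out/(Q_in−Q_out)) ln(V/V₀).
m = m₀ (V₀/V)^(Q_out/(Q_in−Q_out)) = 77.4 × (21.5/34.327)^(4.4059) = 9.8507 g.

9.85 g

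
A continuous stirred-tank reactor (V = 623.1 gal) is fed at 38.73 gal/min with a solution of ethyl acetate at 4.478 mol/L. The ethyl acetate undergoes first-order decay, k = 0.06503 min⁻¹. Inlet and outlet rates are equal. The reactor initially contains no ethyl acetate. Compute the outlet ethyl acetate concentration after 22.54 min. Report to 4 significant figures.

Accumulation = in − out − consumed: V dC/dt = Q C_in − Q C − k V C.
This is linear with rate a = Q/V + k = 0.127187 min⁻¹.
C_ss = Q C_in/(Q + kV) = 2.18842 mol/L; C(t) = C_ss + (C₀ − C_ss) e^(−a t).
C(22.54) = 2.18842 + (-2.18842)·e^(−0.127187·22.54) = 2.18842 + (-2.18842)·0.0568810 = 2.06394 mol/L.

2.064 mol/L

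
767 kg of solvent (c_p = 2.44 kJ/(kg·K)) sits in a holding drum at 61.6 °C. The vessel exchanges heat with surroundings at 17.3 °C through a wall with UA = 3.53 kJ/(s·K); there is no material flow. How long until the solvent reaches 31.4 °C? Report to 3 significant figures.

607 s

Lumped-capacitance energy balance: M c_p dT/dt = UA(T_amb − T).
τ = M c_p/UA = 530.16 s; T_ss = T_amb = 17.300 °C.
T(t) = T_ss + (T₀ − T_ss)e^(−t/τ); set T = 31.4:
t = −τ ln[(T − T_ss)/(T₀ − T_ss)] = −530.16 · ln(0.31828) = 606.94 s.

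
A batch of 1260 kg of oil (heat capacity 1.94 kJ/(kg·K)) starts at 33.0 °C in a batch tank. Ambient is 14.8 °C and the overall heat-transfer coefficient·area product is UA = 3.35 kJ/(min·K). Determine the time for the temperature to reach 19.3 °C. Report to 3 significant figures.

1020 min

M c_p dT/dt = −UA(T − T_amb).
τ = M c_p/UA = 729.67 min; T_ss = T_amb = 14.800 °C.
T(t) = T_ss + (T₀ − T_ss)e^(−t/τ); set T = 19.3:
t = −τ ln[(T − T_ss)/(T₀ − T_ss)] = −729.67 · ln(0.24725) = 1019.6 min.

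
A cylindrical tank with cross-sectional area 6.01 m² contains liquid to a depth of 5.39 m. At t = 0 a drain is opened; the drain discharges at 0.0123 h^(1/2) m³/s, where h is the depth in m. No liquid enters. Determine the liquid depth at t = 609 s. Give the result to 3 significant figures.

With no inflow, A dh/dt = −0.0123 √h.
∫ h^(−1/2) dh = −(0.0123/A) ∫ dt, giving 2√h = 2√h₀ − (0.0123/A) t.
√h = √5.39 − 0.0123·609/(2·6.01) = 2.3216 − 0.62319 = 1.6985.
h = 1.6985² = 2.8847 m.

2.88 m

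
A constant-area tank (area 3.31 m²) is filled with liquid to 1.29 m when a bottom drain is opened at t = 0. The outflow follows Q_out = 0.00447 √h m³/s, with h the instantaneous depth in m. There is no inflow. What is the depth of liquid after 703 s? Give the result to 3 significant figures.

Unsteady balance on liquid volume: A dh/dt = −0.00447 √h.
∫ h^(−1/2) dh = −(0.00447/A) ∫ dt, giving 2√h = 2√h₀ − (0.00447/A) t.
√h = √1.29 − 0.00447·703/(2·3.31) = 1.1358 − 0.47468 = 0.66110.
h = 0.66110² = 0.43705 m.

0.437 m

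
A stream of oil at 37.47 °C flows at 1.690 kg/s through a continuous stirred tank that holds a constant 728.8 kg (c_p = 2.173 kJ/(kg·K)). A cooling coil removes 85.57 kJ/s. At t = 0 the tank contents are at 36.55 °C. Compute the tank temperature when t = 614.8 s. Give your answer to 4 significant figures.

Energy balance: M c_p dT/dt = ṁ c_p (T_in − T) − 85.57.
τ = M/ṁ = 431.243 s; T_ss = T_in − Q̇/(ṁ c_p) = 37.47 − 85.57/(1.690·2.173) = 14.1690 °C.
This is linear first-order; T(t) = T_ss + (T₀ − T_ss) e^(−t/τ).
T(614.8) = 14.1690 + (22.3810)·e^(−614.8/431.243) = 14.1690 + (22.3810)·0.240353 = 19.5483 °C.

19.55 °C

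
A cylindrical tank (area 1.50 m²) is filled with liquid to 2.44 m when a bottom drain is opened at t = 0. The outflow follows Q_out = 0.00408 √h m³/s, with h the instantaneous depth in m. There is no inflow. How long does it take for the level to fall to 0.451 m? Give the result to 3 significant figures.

With no inflow, A dh/dt = −0.00408 √h.
This is separable: 2 d(√h)/dt = −0.00408/A, so √h = √h₀ − (0.00408/(2A)) t.
t = 2A(√h₀ − √h)/0.00408 = 2·1.50·(√2.44 − √0.451)/0.00408
  = 3.0000 × (1.5620 − 0.67157) / 0.00408 = 654.77 s.

655 s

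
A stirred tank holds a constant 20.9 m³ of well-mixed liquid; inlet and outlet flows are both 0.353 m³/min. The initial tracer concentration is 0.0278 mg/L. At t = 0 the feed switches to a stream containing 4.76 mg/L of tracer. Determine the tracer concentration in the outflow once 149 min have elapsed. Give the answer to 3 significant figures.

4.38 mg/L

Species balance on the tank: V dC/dt = Q(C_in − C).
Time constant τ = V/Q = 20.9/0.353 = 59.207 min.
Solution: C(t) = C_in + (C₀ − C_in) e^(−t/τ).
C(149) = 4.76 + (0.0278 − 4.76)·e^(−149/59.207) = 4.76 + (-4.7322)·0.080733 = 4.3780 mg/L.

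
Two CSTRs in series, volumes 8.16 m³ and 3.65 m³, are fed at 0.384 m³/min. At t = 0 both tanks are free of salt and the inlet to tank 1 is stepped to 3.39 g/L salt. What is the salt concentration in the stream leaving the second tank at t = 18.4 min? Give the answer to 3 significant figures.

1.21 g/L

Time constants: τᵢ = Vᵢ/Q for each well-mixed tank.
τ₁ = 8.16/0.384 = 21.250 min; τ₂ = 3.65/0.384 = 9.5052 min.
Tank 1: C₁ = C_in(1 − e^(−t/τ₁)). Tank 2 (τ₁ ≠ τ₂): C₂ = C_in[1 − (τ₁ e^(−t/τ₁) − τ₂ e^(−t/τ₂))/(τ₁ − τ₂)].
At t = 18.4: e^(−t/τ₁) = 0.42068, e^(−t/τ₂) = 0.14431.
C₂ = 3.39·[1 − (21.250·0.42068 − 9.5052·0.14431)/(11.745)] = 3.39·0.35565 = 1.2057 g/L.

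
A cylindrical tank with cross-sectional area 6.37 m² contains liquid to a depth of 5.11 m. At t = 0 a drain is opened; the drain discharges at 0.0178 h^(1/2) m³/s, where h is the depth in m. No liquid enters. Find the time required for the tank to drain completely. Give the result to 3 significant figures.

A dh/dt = −Q_out = −0.0178 √h.
∫ h^(−1/2) dh = −(0.0178/A) ∫ dt, giving 2√h = 2√h₀ − (0.0178/A) t.
Set h = 0: 2√h₀ = (0.0178/A) t_empty ⇒ t_empty = 2A√h₀/0.0178.
t_empty = 2·6.37·√5.11/0.0178 = 12.740·2.2605/0.0178 = 1617.9 s.

1620 s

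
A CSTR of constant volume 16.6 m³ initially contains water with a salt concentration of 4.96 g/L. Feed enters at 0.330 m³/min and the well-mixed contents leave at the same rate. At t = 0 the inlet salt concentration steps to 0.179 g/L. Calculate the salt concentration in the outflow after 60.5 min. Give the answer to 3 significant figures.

Mass balance on the solute (V constant): V dC/dt = Q(C_in − C).
So dC/dt = (C_in − C)/τ with τ = V/Q = 16.6/0.330 = 50.303 min.
Integrating: C(t) = C_in + (C₀ − C_in) e^(−t/τ).
C(60.5) = 0.179 + (4.96 − 0.179)·e^(−60.5/50.303) = 0.179 + (4.7810)·0.30038 = 1.6151 g/L.

1.62 g/L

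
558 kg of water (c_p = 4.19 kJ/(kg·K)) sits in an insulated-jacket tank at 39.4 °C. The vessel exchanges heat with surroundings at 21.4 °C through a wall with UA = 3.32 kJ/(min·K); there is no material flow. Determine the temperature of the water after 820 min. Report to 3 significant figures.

Energy balance: M c_p dT/dt = −UA(T − T_amb).
dT/dt = (T_ss − T)/τ with T_ss = T_amb = 21.400 °C, τ = M c_p/UA = 558·4.19/3.32 = 704.22 min.
Integrating: T(t) = T_ss + (T₀ − T_ss) e^(−t/τ).
T(820) = 21.400 + (18.000)·0.31211 = 27.018 °C.

27.0 °C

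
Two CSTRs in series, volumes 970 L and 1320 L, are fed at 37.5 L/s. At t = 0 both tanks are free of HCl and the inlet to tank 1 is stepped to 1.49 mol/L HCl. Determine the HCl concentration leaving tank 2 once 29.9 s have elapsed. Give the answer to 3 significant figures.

Time constants: τᵢ = Vᵢ/Q for each well-mixed tank.
τ₁ = 970/37.5 = 25.867 s; τ₂ = 1320/37.5 = 35.200 s.
Solving the cascade with C₁(0)=C₂(0)=0 gives C₂(t) = C_in[1 − (τ₁ e^(−t/τ₁) − τ₂ e^(−t/τ₂))/(τ₁ − τ₂)].
At t = 29.9: e^(−t/τ₁) = 0.31477, e^(−t/τ₂) = 0.42766.
C₂ = 1.49·[1 − (25.867·0.31477 − 35.200·0.42766)/(-9.3333)] = 1.49·0.25947 = 0.38661 mol/L.

0.387 mol/L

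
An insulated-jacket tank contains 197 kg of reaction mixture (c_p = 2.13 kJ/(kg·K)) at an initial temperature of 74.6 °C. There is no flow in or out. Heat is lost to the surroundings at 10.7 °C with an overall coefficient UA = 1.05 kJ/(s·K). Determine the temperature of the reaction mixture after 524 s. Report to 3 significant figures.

27.9 °C

M c_p dT/dt = −UA(T − T_amb).
dT/dt = (T_ss − T)/τ with T_ss = T_amb = 10.700 °C, τ = M c_p/UA = 197·2.13/1.05 = 399.63 s.
This is linear first-order; T(t) = T_ss + (T₀ − T_ss) e^(−t/τ).
T(524) = 10.700 + (63.900)·0.26949 = 27.921 °C.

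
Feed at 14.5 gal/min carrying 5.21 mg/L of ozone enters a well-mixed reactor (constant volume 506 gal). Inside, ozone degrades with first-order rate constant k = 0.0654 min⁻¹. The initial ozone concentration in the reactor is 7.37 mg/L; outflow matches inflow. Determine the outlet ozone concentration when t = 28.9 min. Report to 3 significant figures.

Species balance: V dC/dt = Q C_in − Q C − k V C.
dC/dt = (Q/V) C_in − (Q/V + k) C; effective rate a = Q/V + k = 0.028656 + 0.0654 = 0.094056 min⁻¹.
C_ss = Q C_in/(Q + kV) = 1.5873 mg/L; C(t) = C_ss + (C₀ − C_ss) e^(−a t).
C(28.9) = 1.5873 + (5.7827)·e^(−0.094056·28.9) = 1.5873 + (5.7827)·0.065992 = 1.9689 mg/L.

1.97 mg/L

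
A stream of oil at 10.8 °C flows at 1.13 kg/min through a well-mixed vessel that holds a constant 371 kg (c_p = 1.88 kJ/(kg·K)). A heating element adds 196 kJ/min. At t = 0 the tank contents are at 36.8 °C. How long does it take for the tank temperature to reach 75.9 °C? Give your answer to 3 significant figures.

293 min

M c_p dT/dt = ṁ c_p (T_in − T) + Q̇.
τ = M/ṁ = 328.32 min; T_ss = T_in + Q̇/(ṁ c_p) = 103.06 °C.
T(t) = T_ss + (T₀ − T_ss) e^(−t/τ). Set T = 75.9:
e^(−t/τ) = (75.9 − 103.06)/(36.8 − 103.06) = 0.40991
t = −328.32 · ln(0.40991) = 292.80 min.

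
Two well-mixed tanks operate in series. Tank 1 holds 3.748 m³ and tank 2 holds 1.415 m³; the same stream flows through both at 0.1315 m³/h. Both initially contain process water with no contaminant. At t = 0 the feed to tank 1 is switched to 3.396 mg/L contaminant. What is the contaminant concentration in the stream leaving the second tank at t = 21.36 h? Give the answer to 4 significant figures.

Species balance on tank i: dCᵢ/dt = (Cᵢ₋₁ − Cᵢ)/τᵢ with τᵢ = Vᵢ/Q.
τ₁ = 3.748/0.1315 = 28.5019 h; τ₂ = 1.415/0.1315 = 10.7605 h.
Solving the cascade with C₁(0)=C₂(0)=0 gives C₂(t) = C_in[1 − (τ₁ e^(−t/τ₁) − τ₂ e^(−t/τ₂))/(τ₁ − τ₂)].
At t = 21.36: e^(−t/τ₁) = 0.472639, e^(−t/τ₂) = 0.137374.
C₂ = 3.396·[1 − (28.5019·0.472639 − 10.7605·0.137374)/(17.7414)] = 3.396·0.324018 = 1.10037 mg/L.

1.100 mg/L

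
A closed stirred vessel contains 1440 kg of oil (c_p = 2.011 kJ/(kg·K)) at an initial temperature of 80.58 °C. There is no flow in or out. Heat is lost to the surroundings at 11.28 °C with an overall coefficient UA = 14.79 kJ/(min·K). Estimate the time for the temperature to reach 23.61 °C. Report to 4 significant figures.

Heat balance on the well-mixed liquid: M c_p dT/dt = −UA(T − T_amb).
τ = M c_p/UA = 195.797 min; T_ss = T_amb = 11.2800 °C.
T(t) = T_ss + (T₀ − T_ss)e^(−t/τ); set T = 23.61:
t = −τ ln[(T − T_ss)/(T₀ − T_ss)] = −195.797 · ln(0.177922) = 338.026 min.

338.0 min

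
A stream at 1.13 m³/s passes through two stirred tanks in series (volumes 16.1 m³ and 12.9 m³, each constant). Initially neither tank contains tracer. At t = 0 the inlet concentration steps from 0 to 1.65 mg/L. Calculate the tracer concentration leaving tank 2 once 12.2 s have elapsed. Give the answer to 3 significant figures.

Time constants: τᵢ = Vᵢ/Q for each well-mixed tank.
τ₁ = 16.1/1.13 = 14.248 s; τ₂ = 12.9/1.13 = 11.416 s.
Solving the cascade with C₁(0)=C₂(0)=0 gives C₂(t) = C_in[1 − (τ₁ e^(−t/τ₁) − τ₂ e^(−t/τ₂))/(τ₁ − τ₂)].
At t = 12.2: e^(−t/τ₁) = 0.42474, e^(−t/τ₂) = 0.34346.
C₂ = 1.65·[1 − (14.248·0.42474 − 11.416·0.34346)/(2.8319)] = 1.65·0.24759 = 0.40853 mg/L.

0.409 mg/L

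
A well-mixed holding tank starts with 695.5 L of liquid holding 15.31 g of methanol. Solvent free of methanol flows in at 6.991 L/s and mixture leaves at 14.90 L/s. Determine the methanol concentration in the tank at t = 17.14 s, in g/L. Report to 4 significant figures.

Let m(t) be the amount of methanol. Volume: V(t) = V₀ + (Q_in − Q_out) t = 695.5 − 7.90900 t; V(17.14) = 559.940 L.
Solute balance: dm/dt = 0 − Q_out C = −Q_out m/V(t).
Separate: dm/m = −Q_out dt/V(t) ⇒ ln(m/m₀) = −(Q_out/(Q_in−Q_out)) ln(V/V₀).
m = m₀ (V₀/V)^(Q_out/(Q_in−Q_out)) = 15.31 × (695.5/559.940)^(-1.88393) = 10.1764 g.
C = m/V = 10.1764/559.940 = 0.0181740 g/L.

0.01817 g/L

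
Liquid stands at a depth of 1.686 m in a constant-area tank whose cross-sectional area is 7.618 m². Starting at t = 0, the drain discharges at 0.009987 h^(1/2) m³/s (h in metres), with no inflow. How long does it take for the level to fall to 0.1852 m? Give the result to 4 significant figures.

Accumulation of liquid (constant cross-section A): A dh/dt = −0.009987 √h.
This is separable: 2 d(√h)/dt = −0.009987/A, so √h = √h₀ − (0.009987/(2A)) t.
t = 2A(√h₀ − √h)/0.009987 = 2·7.618·(√1.686 − √0.1852)/0.009987
  = 15.2360 × (1.29846 − 0.430349) / 0.009987 = 1324.38 s.

1324 s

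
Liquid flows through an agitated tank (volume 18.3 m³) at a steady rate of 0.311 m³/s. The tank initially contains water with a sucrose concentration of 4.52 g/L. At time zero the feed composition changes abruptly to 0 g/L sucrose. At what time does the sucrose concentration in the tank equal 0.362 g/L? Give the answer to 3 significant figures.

149 s

Species balance: V dC/dt = Q(C_in − C) ⇒ τ = V/Q = 58.842 s.
C(t) = C_in + (C₀ − C_in) e^(−t/τ). Set C = 0.362 and solve for t:
e^(−t/τ) = (C − C_in)/(C₀ − C_in) = (0.362 − 0)/(4.52 − 0) = 0.080088
t = −τ ln(…) = 58.842 × 2.5246 = 148.55 s.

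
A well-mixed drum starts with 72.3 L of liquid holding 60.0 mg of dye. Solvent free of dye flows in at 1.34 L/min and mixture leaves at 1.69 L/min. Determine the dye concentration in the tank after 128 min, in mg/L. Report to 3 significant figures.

0.0205 mg/L

Let m(t) be the amount of dye. Volume: V(t) = V₀ + (Q_in − Q_out) t = 72.3 − 0.35000 t; V(128) = 27.500 L.
No dye enters, so dm/dt = −Q_out · (m/V).
dm/m = −Q_out dt/(V₀ − 0.35000 t); integrating gives ln(m/m₀) = −(Q_out/(Q_in−Q_out)) ln(V/V₀).
m = m₀ (V₀/V)^(Q_out/(Q_in−Q_out)) = 60.0 × (72.3/27.500)^(-4.8286) = 0.56375 mg.
C = m/V = 0.56375/27.500 = 0.020500 mg/L.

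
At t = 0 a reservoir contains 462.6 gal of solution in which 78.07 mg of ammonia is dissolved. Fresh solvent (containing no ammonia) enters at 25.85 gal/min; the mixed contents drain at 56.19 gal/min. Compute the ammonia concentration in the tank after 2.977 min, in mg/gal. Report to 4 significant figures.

Let m(t) be the amount of ammonia. Volume: V(t) = V₀ + (Q_in − Q_out) t = 462.6 − 30.3400 t; V(2.977) = 372.278 gal.
No ammonia enters, so dm/dt = −Q_out · (m/V).
Separate: dm/m = −Q_out dt/V(t) ⇒ ln(m/m₀) = −(Q_out/(Q_in−Q_out)) ln(V/V₀).
m = m₀ (V₀/V)^(Q_out/(Q_in−Q_out)) = 78.07 × (462.6/372.278)^(-1.85201) = 52.2118 mg.
C = m/V = 52.2118/372.278 = 0.140249 mg/gal.

0.1402 mg/gal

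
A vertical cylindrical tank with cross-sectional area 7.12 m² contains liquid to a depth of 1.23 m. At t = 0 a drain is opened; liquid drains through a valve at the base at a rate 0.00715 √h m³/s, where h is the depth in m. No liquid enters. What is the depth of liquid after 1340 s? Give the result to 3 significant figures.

Accumulation of liquid (constant cross-section A): A dh/dt = −0.00715 √h.
∫ h^(−1/2) dh = −(0.00715/A) ∫ dt, giving 2√h = 2√h₀ − (0.00715/A) t.
√h = √1.23 − 0.00715·1340/(2·7.12) = 1.1091 − 0.67282 = 0.43623.
h = 0.43623² = 0.19030 m.

0.190 m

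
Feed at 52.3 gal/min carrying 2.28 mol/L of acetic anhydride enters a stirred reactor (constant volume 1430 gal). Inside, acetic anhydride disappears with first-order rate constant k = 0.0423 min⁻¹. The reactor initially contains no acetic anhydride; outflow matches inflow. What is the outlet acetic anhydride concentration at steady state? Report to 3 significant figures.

1.06 mol/L

V dC/dt = Q(C_in − C) − k V C.
Steady state (dC/dt = 0): C_ss = Q C_in/(Q + kV) = C_in/(1 + kV/Q).
C_ss = 52.3·2.28/(52.3 + 0.0423·1430) = 119.24/112.79 = 1.0572 mol/L.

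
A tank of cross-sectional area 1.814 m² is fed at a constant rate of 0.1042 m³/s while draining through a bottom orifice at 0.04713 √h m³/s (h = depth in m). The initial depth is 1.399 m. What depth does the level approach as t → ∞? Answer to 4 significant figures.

Level balance: A dh/dt = 0.1042 − 0.04713 √h. Setting dh/dt = 0:
Q_in = 0.04713 √h_ss ⇒ √h_ss = 0.1042/0.04713 = 2.21091.
h_ss = 2.21091² = 4.88811 m. (Since h₀ = 1.399 m < h_ss, the level will rise toward this value.)

4.888 m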